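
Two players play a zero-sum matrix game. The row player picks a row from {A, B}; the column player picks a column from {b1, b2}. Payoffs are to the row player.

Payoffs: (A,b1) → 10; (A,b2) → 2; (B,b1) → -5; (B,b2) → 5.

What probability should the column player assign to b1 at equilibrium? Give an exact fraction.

1/6

Row minima: A → 2, B → -5; maximin = 2.
Column maxima: b1 → 10, b2 → 5; minimax = 5.
2 ≠ 5, so there is no saddle point; optimal play is mixed.
Let the row player play A with probability p. Expected payoff against b1: 10p + (-5)(1−p) = 15p − 5; against b2: 2p + 5(1−p) = −3p + 5.
Setting these equal: 15p − 5 = −3p + 5 ⇒ 18p = 10 ⇒ p = 5/9, and the value is (15)·(5/9) − 5 = 10/3.
For the column player: with q = P(b1), equating A's and B's payoffs gives 8q + 2 = −10q + 5 ⇒ q = 1/6.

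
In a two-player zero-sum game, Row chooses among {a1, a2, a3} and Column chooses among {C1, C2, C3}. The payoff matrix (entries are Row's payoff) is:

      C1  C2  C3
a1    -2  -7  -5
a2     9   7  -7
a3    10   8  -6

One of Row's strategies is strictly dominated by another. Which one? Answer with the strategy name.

a2

a3 gives a strictly higher payoff than a2 against every column: 10 > 9, 8 > 7, -6 > -7.
So a2 is strictly dominated and Row never plays it.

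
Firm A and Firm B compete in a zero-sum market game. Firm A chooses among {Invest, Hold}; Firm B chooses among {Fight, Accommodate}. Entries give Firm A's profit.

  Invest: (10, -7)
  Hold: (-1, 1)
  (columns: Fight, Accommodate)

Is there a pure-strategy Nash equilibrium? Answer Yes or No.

Row minima: Invest → -7, Hold → -1; maximin = -1.
Column maxima: Fight → 10, Accommodate → 1; minimax = 1.
-1 ≠ 1, so no pure-strategy equilibrium exists.

No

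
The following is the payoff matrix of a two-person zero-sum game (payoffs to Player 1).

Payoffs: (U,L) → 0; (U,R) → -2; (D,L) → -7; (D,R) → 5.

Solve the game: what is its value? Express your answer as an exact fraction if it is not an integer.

-1

Row minima: U → -2, D → -7; maximin = -2.
Column maxima: L → 0, R → 5; minimax = 0.
-2 ≠ 0, so there is no saddle point; optimal play is mixed.
Let Player 1 play U with probability p. Expected payoff against L: 0p + (-7)(1−p) = 7p − 7; against R: (-2)p + 5(1−p) = −7p + 5.
Setting these equal: 7p − 7 = −7p + 5 ⇒ 14p = 12 ⇒ p = 6/7, and the value is (7)·(6/7) − 7 = -1.
For Player 2: with q = P(L), equating U's and D's payoffs gives 2q − 2 = −12q + 5 ⇒ q = 1/2.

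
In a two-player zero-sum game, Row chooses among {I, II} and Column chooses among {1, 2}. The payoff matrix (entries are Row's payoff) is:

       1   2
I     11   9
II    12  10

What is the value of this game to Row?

10

Row minima: I → 9, II → 10; maximin = 10.
Column maxima: 1 → 12, 2 → 10; minimax = 10.
Since maximin = minimax = 10, there is a saddle point and the value is 10.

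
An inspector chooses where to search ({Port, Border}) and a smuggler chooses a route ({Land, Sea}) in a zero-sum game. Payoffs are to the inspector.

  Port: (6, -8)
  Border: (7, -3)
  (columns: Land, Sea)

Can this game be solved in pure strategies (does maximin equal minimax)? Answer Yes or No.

Row minima: Port → -8, Border → -3; maximin = -3.
Column maxima: Land → 7, Sea → -3; minimax = -3.
maximin = minimax = -3, so a saddle point exists.

Yes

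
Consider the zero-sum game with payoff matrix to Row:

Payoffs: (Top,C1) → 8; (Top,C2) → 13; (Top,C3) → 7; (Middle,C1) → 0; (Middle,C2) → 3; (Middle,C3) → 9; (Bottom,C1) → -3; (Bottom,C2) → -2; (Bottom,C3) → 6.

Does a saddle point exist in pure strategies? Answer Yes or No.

No

Row minima: Top → 7, Middle → 0, Bottom → -3; maximin = 7.
Column maxima: C1 → 8, C2 → 13, C3 → 9; minimax = 8.
7 ≠ 8, so no pure-strategy equilibrium exists.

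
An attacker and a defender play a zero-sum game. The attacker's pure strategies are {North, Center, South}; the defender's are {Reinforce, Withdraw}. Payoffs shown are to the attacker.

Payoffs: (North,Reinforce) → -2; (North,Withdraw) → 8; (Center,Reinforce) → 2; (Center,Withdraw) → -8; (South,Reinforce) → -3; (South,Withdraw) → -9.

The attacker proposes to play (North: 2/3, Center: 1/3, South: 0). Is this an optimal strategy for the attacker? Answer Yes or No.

No

Against Reinforce this mix gives (2/3)·(-2) + (1/3)·2 = -2/3.
Against Withdraw this mix gives (2/3)·8 + (1/3)·(-8) = 8/3.
The defender will play Reinforce, holding the attacker to -2/3. Shifting weight toward the row that does better against Reinforce would raise this floor (the equalizing mix achieves 0 against both Reinforce and Withdraw), so the proposed strategy is not optimal.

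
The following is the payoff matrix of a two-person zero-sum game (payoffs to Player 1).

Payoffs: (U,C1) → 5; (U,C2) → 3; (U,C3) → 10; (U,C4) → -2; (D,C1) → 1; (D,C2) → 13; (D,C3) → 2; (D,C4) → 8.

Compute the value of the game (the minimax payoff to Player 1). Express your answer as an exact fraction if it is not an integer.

Row minima: U → -2, D → 1; maximin = 1.
Column maxima: C1 → 5, C2 → 13, C3 → 10, C4 → 8; minimax = 5.
1 ≠ 5, so there is no saddle point; optimal play is mixed.
C2 is strictly dominated by C4 (it gives Player 1 strictly more in every row), so Player 2 never plays it.
C3 is strictly dominated by C1 (it gives Player 1 strictly more in every row), so Player 2 never plays it.
On the remaining 2×2 (U, D vs C1, C4):
Let Player 1 play U with probability p. Expected payoff against C1: 5p + 1(1−p) = 4p + 1; against C4: (-2)p + 8(1−p) = −10p + 8.
Setting these equal: 4p + 1 = −10p + 8 ⇒ 14p = 7 ⇒ p = 1/2, and the value is (4)·(1/2) + 1 = 3.
For Player 2: with q = P(C1), equating U's and D's payoffs gives 7q − 2 = −7q + 8 ⇒ q = 5/7.

3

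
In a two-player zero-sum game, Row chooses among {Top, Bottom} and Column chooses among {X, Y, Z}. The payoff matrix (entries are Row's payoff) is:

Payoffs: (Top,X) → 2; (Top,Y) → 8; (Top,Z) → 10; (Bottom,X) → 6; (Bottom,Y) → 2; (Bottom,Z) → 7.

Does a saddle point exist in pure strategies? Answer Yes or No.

Row minima: Top → 2, Bottom → 2; maximin = 2.
Column maxima: X → 6, Y → 8, Z → 10; minimax = 6.
2 ≠ 6, so no pure-strategy equilibrium exists.

No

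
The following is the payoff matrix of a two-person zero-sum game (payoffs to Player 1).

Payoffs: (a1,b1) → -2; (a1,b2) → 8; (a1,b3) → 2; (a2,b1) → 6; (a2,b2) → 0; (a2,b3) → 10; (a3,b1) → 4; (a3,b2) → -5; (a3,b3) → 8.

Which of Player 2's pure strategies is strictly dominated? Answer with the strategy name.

b3

b1 holds Player 1's payoff strictly below b3 in every row: -2 < 2, 6 < 10, 4 < 8.
So b3 is strictly dominated for Player 2.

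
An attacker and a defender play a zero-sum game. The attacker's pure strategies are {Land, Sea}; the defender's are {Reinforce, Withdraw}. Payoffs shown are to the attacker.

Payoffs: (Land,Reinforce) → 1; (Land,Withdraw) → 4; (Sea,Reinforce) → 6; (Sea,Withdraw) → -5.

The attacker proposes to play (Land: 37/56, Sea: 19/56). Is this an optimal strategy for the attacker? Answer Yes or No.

No

Against Reinforce this mix gives (37/56)·1 + (19/56)·6 = 151/56.
Against Withdraw this mix gives (37/56)·4 + (19/56)·(-5) = 53/56.
The defender will play Withdraw, holding the attacker to 53/56. Shifting weight toward the row that does better against Withdraw would raise this floor (the equalizing mix achieves 29/14 against both Withdraw and Reinforce), so the proposed strategy is not optimal.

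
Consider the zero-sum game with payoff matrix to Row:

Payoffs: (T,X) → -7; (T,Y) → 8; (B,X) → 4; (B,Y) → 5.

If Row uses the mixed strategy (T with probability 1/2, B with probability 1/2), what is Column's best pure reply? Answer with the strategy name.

X

If Column plays X, Row's expected payoff is (1/2)·(-7) + (1/2)·4 = -3/2.
If Column plays Y, Row's expected payoff is (1/2)·8 + (1/2)·5 = 13/2.
Column minimizes Row's payoff; the smallest is -3/2, so the best response is X.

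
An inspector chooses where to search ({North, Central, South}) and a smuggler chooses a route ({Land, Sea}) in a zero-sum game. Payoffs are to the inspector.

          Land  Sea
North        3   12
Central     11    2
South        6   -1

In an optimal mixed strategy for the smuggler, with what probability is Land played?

5/9

Row minima: North → 3, Central → 2, South → -1; maximin = 3.
Column maxima: Land → 11, Sea → 12; minimax = 11.
3 ≠ 11, so there is no saddle point; optimal play is mixed.
South is strictly dominated by Central, so the inspector never plays it.
On the remaining 2×2 (North, Central vs Land, Sea):
Let the inspector play North with probability p. Expected payoff against Land: 3p + 11(1−p) = −8p + 11; against Sea: 12p + 2(1−p) = 10p + 2.
Setting these equal: −8p + 11 = 10p + 2 ⇒ −18p = -9 ⇒ p = 1/2, and the value is (-8)·(1/2) + 11 = 7.
For the smuggler: with q = P(Land), equating North's and Central's payoffs gives −9q + 12 = 9q + 2 ⇒ q = 5/9.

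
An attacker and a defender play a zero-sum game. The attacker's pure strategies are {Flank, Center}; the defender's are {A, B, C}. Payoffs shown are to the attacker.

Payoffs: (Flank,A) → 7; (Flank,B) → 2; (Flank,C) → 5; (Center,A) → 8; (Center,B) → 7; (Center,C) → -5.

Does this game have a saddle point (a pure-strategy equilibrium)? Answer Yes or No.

No

Row minima: Flank → 2, Center → -5; maximin = 2.
Column maxima: A → 8, B → 7, C → 5; minimax = 5.
2 ≠ 5, so no pure-strategy equilibrium exists.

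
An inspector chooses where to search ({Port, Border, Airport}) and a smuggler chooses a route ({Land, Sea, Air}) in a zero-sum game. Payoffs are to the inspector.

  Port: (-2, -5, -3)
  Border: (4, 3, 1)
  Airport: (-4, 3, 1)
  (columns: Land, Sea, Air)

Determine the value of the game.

Row minima: Port → -5, Border → 1, Airport → -4; maximin = 1.
Column maxima: Land → 4, Sea → 3, Air → 1; minimax = 1.
Since maximin = minimax = 1, there is a saddle point and the value is 1.

1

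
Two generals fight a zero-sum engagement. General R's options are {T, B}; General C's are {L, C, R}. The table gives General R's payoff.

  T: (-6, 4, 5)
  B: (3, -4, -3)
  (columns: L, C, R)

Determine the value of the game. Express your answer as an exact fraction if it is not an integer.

Row minima: T → -6, B → -4; maximin = -4.
Column maxima: L → 3, C → 4, R → 5; minimax = 3.
-4 ≠ 3, so there is no saddle point; optimal play is mixed.
R is strictly dominated by C (it gives General R strictly more in every row), so General C never plays it.
On the remaining 2×2 (T, B vs L, C):
Let General R play T with probability p. Expected payoff against L: (-6)p + 3(1−p) = −9p + 3; against C: 4p + (-4)(1−p) = 8p − 4.
Setting these equal: −9p + 3 = 8p − 4 ⇒ −17p = -7 ⇒ p = 7/17, and the value is (-9)·(7/17) + 3 = -12/17.
For General C: with q = P(L), equating T's and B's payoffs gives −10q + 4 = 7q − 4 ⇒ q = 8/17.

-12/17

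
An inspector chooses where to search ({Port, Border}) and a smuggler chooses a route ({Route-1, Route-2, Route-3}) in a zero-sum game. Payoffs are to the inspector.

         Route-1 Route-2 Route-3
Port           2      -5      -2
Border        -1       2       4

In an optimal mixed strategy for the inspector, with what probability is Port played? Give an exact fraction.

3/10

Row minima: Port → -5, Border → -1; maximin = -1.
Column maxima: Route-1 → 2, Route-2 → 2, Route-3 → 4; minimax = 2.
-1 ≠ 2, so there is no saddle point; optimal play is mixed.
Route-3 is strictly dominated by Route-2 (it gives the inspector strictly more in every row), so the smuggler never plays it.
On the remaining 2×2 (Port, Border vs Route-1, Route-2):
Let the inspector play Port with probability p. Expected payoff against Route-1: 2p + (-1)(1−p) = 3p − 1; against Route-2: (-5)p + 2(1−p) = −7p + 2.
Setting these equal: 3p − 1 = −7p + 2 ⇒ 10p = 3 ⇒ p = 3/10, and the value is (3)·(3/10) − 1 = -1/10.
For the smuggler: with q = P(Route-1), equating Port's and Border's payoffs gives 7q − 5 = −3q + 2 ⇒ q = 7/10.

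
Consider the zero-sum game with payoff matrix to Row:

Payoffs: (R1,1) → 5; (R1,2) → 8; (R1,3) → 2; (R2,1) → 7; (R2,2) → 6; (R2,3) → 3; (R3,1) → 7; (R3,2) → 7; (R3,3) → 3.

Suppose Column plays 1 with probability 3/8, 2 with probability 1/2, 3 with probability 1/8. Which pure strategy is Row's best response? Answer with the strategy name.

Expected payoff of R1: (3/8)·5 + (1/2)·8 + (1/8)·2 = 49/8.
Expected payoff of R2: (3/8)·7 + (1/2)·6 + (1/8)·3 = 6.
Expected payoff of R3: (3/8)·7 + (1/2)·7 + (1/8)·3 = 13/2.
The largest is 13/2, so Row's best response is R3.

R3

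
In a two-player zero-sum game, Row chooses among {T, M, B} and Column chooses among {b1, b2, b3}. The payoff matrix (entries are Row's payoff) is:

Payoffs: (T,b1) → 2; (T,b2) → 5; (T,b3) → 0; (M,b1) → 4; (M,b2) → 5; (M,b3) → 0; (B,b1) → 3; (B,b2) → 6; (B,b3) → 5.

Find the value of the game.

Row minima: T → 0, M → 0, B → 3; maximin = 3.
Column maxima: b1 → 4, b2 → 6, b3 → 5; minimax = 4.
3 ≠ 4, so there is no saddle point; optimal play is mixed.
T is strictly dominated by B, so Row never plays it.
b2 is strictly dominated by b1 (it gives Row strictly more in every row), so Column never plays it.
On the remaining 2×2 (M, B vs b1, b3):
Let Row play M with probability p. Expected payoff against b1: 4p + 3(1−p) = p + 3; against b3: 0p + 5(1−p) = −5p + 5.
Setting these equal: p + 3 = −5p + 5 ⇒ 6p = 2 ⇒ p = 1/3, and the value is (1)·(1/3) + 3 = 10/3.
For Column: with q = P(b1), equating M's and B's payoffs gives 4q = −2q + 5 ⇒ q = 5/6.

10/3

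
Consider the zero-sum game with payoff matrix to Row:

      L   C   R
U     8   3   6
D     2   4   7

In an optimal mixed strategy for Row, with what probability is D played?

Row minima: U → 3, D → 2; maximin = 3.
Column maxima: L → 8, C → 4, R → 7; minimax = 4.
3 ≠ 4, so there is no saddle point; optimal play is mixed.
R is strictly dominated by C (it gives Row strictly more in every row), so Column never plays it.
On the remaining 2×2 (U, D vs L, C):
Let Row play U with probability p. Expected payoff against L: 8p + 2(1−p) = 6p + 2; against C: 3p + 4(1−p) = −p + 4.
Setting these equal: 6p + 2 = −p + 4 ⇒ 7p = 2 ⇒ p = 2/7, and the value is (6)·(2/7) + 2 = 26/7.
For Column: with q = P(L), equating U's and D's payoffs gives 5q + 3 = −2q + 4 ⇒ q = 1/7.

5/7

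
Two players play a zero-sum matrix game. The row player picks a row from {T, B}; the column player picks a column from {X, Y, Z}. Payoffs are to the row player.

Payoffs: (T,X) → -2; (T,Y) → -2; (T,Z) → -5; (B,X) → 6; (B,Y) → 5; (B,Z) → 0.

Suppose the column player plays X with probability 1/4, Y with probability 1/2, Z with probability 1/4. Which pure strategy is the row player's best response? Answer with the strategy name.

Expected payoff of T: (1/4)·(-2) + (1/2)·(-2) + (1/4)·(-5) = -11/4.
Expected payoff of B: (1/4)·6 + (1/2)·5 + (1/4)·0 = 4.
The largest is 4, so the row player's best response is B.

B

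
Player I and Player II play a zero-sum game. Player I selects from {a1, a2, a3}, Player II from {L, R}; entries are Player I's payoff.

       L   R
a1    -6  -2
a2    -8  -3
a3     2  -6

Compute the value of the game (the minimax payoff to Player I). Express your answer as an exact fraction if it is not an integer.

-10/3

Row minima: a1 → -6, a2 → -8, a3 → -6; maximin = -6.
Column maxima: L → 2, R → -2; minimax = -2.
-6 ≠ -2, so there is no saddle point; optimal play is mixed.
a2 is strictly dominated by a1, so Player I never plays it.
On the remaining 2×2 (a1, a3 vs L, R):
Let Player I play a1 with probability p. Expected payoff against L: (-6)p + 2(1−p) = −8p + 2; against R: (-2)p + (-6)(1−p) = 4p − 6.
Setting these equal: −8p + 2 = 4p − 6 ⇒ −12p = -8 ⇒ p = 2/3, and the value is (-8)·(2/3) + 2 = -10/3.
For Player II: with q = P(L), equating a1's and a3's payoffs gives −4q − 2 = 8q − 6 ⇒ q = 1/3.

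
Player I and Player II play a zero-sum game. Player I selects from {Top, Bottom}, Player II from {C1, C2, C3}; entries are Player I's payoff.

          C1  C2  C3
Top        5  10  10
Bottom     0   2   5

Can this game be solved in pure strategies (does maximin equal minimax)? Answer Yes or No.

Yes

Row minima: Top → 5, Bottom → 0; maximin = 5.
Column maxima: C1 → 5, C2 → 10, C3 → 10; minimax = 5.
maximin = minimax = 5, so a saddle point exists.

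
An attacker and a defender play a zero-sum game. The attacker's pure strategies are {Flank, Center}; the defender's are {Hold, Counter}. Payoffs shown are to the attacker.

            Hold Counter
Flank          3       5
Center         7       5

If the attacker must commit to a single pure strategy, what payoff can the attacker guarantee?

5

Row minima: Flank → 3, Center → 5.
The best of these is 5.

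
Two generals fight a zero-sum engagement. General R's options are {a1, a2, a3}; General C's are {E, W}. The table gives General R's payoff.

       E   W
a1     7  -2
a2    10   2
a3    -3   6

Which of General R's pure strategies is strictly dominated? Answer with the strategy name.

a1

a2 gives a strictly higher payoff than a1 against every column: 10 > 7, 2 > -2.
So a1 is strictly dominated and General R never plays it.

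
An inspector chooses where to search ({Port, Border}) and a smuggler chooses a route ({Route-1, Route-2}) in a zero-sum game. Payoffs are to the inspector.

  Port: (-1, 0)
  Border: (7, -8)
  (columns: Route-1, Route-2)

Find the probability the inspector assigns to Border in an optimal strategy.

1/16

Row minima: Port → -1, Border → -8; maximin = -1.
Column maxima: Route-1 → 7, Route-2 → 0; minimax = 0.
-1 ≠ 0, so there is no saddle point; optimal play is mixed.
Let the inspector play Port with probability p. Expected payoff against Route-1: (-1)p + 7(1−p) = −8p + 7; against Route-2: 0p + (-8)(1−p) = 8p − 8.
Setting these equal: −8p + 7 = 8p − 8 ⇒ −16p = -15 ⇒ p = 15/16, and the value is (-8)·(15/16) + 7 = -1/2.
For the smuggler: with q = P(Route-1), equating Port's and Border's payoffs gives −q = 15q − 8 ⇒ q = 1/2.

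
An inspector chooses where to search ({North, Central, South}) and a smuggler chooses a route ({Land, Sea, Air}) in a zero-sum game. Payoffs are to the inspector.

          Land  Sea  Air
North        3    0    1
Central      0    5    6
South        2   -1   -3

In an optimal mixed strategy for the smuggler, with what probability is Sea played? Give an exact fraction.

Row minima: North → 0, Central → 0, South → -3; maximin = 0.
Column maxima: Land → 3, Sea → 5, Air → 6; minimax = 3.
0 ≠ 3, so there is no saddle point; optimal play is mixed.
South is strictly dominated by North, so the inspector never plays it.
With South eliminated, Air is strictly dominated by Sea (it gives the inspector strictly more in every remaining row), so the smuggler never plays it.
On the remaining 2×2 (North, Central vs Land, Sea):
Let the inspector play North with probability p. Expected payoff against Land: 3p + 0(1−p) = 3p; against Sea: 0p + 5(1−p) = −5p + 5.
Setting these equal: 3p = −5p + 5 ⇒ 8p = 5 ⇒ p = 5/8, and the value is (3)·(5/8) = 15/8.
For the smuggler: with q = P(Land), equating North's and Central's payoffs gives 3q = −5q + 5 ⇒ q = 5/8.

3/8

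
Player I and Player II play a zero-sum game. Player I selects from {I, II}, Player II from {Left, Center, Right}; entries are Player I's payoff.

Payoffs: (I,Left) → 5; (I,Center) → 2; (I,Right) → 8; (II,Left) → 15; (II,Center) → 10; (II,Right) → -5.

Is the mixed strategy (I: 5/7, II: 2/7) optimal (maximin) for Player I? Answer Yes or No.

Yes

Against Left this mix gives (5/7)·5 + (2/7)·15 = 55/7.
Against Center this mix gives (5/7)·2 + (2/7)·10 = 30/7.
Against Right this mix gives (5/7)·8 + (2/7)·(-5) = 30/7.
All of Player II's active replies (Center, Right) yield 30/7, and no column does worse for Player I. The mix makes Player II indifferent and guarantees 30/7, so it is optimal.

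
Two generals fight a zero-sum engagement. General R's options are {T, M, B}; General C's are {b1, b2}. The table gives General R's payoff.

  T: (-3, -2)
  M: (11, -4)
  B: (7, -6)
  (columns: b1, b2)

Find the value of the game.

Row minima: T → -3, M → -4, B → -6; maximin = -3.
Column maxima: b1 → 11, b2 → -2; minimax = -2.
-3 ≠ -2, so there is no saddle point; optimal play is mixed.
B is strictly dominated by M, so General R never plays it.
On the remaining 2×2 (T, M vs b1, b2):
Let General R play T with probability p. Expected payoff against b1: (-3)p + 11(1−p) = −14p + 11; against b2: (-2)p + (-4)(1−p) = 2p − 4.
Setting these equal: −14p + 11 = 2p − 4 ⇒ −16p = -15 ⇒ p = 15/16, and the value is (-14)·(15/16) + 11 = -17/8.
For General C: with q = P(b1), equating T's and M's payoffs gives −q − 2 = 15q − 4 ⇒ q = 1/8.

-17/8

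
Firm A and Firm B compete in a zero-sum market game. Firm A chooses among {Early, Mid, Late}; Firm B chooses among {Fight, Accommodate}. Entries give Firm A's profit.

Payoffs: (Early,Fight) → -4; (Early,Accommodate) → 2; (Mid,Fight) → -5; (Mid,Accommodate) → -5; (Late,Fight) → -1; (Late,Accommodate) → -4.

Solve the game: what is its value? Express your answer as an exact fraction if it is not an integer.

Row minima: Early → -4, Mid → -5, Late → -4; maximin = -4.
Column maxima: Fight → -1, Accommodate → 2; minimax = -1.
-4 ≠ -1, so there is no saddle point; optimal play is mixed.
Mid is strictly dominated by Early, so Firm A never plays it.
On the remaining 2×2 (Early, Late vs Fight, Accommodate):
Let Firm A play Early with probability p. Expected payoff against Fight: (-4)p + (-1)(1−p) = −3p − 1; against Accommodate: 2p + (-4)(1−p) = 6p − 4.
Setting these equal: −3p − 1 = 6p − 4 ⇒ −9p = -3 ⇒ p = 1/3, and the value is (-3)·(1/3) − 1 = -2.
For Firm B: with q = P(Fight), equating Early's and Late's payoffs gives −6q + 2 = 3q − 4 ⇒ q = 2/3.

-2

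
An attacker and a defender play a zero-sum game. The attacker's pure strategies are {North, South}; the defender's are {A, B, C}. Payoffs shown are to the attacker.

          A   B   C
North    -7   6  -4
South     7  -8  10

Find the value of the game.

Row minima: North → -7, South → -8; maximin = -7.
Column maxima: A → 7, B → 6, C → 10; minimax = 6.
-7 ≠ 6, so there is no saddle point; optimal play is mixed.
C is strictly dominated by A (it gives the attacker strictly more in every row), so the defender never plays it.
On the remaining 2×2 (North, South vs A, B):
Let the attacker play North with probability p. Expected payoff against A: (-7)p + 7(1−p) = −14p + 7; against B: 6p + (-8)(1−p) = 14p − 8.
Setting these equal: −14p + 7 = 14p − 8 ⇒ −28p = -15 ⇒ p = 15/28, and the value is (-14)·(15/28) + 7 = -1/2.
For the defender: with q = P(A), equating North's and South's payoffs gives −13q + 6 = 15q − 8 ⇒ q = 1/2.

-1/2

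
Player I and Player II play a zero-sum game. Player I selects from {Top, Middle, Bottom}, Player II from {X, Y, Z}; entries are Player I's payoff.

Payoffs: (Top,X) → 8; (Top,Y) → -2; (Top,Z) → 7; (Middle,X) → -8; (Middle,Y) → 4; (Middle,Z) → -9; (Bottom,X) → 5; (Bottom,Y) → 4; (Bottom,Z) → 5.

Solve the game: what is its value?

4

Row minima: Top → -2, Middle → -9, Bottom → 4; maximin = 4.
Column maxima: X → 8, Y → 4, Z → 7; minimax = 4.
Since maximin = minimax = 4, there is a saddle point and the value is 4.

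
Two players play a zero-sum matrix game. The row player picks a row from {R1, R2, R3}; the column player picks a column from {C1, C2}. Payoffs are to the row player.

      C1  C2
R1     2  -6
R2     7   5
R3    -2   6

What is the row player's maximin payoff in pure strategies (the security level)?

Row minima: R1 → -6, R2 → 5, R3 → -2.
The best of these is 5.

5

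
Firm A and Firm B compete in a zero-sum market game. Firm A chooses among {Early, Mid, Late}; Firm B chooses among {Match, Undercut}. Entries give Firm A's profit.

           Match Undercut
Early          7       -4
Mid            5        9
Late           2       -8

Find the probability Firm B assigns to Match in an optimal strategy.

Row minima: Early → -4, Mid → 5, Late → -8; maximin = 5.
Column maxima: Match → 7, Undercut → 9; minimax = 7.
5 ≠ 7, so there is no saddle point; optimal play is mixed.
Late is strictly dominated by Early, so Firm A never plays it.
On the remaining 2×2 (Early, Mid vs Match, Undercut):
Let Firm A play Early with probability p. Expected payoff against Match: 7p + 5(1−p) = 2p + 5; against Undercut: (-4)p + 9(1−p) = −13p + 9.
Setting these equal: 2p + 5 = −13p + 9 ⇒ 15p = 4 ⇒ p = 4/15, and the value is (2)·(4/15) + 5 = 83/15.
For Firm B: with q = P(Match), equating Early's and Mid's payoffs gives 11q − 4 = −4q + 9 ⇒ q = 13/15.

13/15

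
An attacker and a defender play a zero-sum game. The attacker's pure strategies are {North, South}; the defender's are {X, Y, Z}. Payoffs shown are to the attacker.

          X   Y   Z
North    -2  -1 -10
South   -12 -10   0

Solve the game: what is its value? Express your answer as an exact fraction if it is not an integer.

-6

Row minima: North → -10, South → -12; maximin = -10.
Column maxima: X → -2, Y → -1, Z → 0; minimax = -2.
-10 ≠ -2, so there is no saddle point; optimal play is mixed.
Y is strictly dominated by X (it gives the attacker strictly more in every row), so the defender never plays it.
On the remaining 2×2 (North, South vs X, Z):
Let the attacker play North with probability p. Expected payoff against X: (-2)p + (-12)(1−p) = 10p − 12; against Z: (-10)p + 0(1−p) = −10p.
Setting these equal: 10p − 12 = −10p ⇒ 20p = 12 ⇒ p = 3/5, and the value is (10)·(3/5) − 12 = -6.
For the defender: with q = P(X), equating North's and South's payoffs gives 8q − 10 = −12q ⇒ q = 1/2.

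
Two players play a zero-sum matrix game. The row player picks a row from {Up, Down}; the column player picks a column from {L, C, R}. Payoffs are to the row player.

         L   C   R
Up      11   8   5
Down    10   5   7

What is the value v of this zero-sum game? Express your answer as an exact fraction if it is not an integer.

Row minima: Up → 5, Down → 5; maximin = 5.
Column maxima: L → 11, C → 8, R → 7; minimax = 7.
5 ≠ 7, so there is no saddle point; optimal play is mixed.
L is strictly dominated by C (it gives the row player strictly more in every row), so the column player never plays it.
On the remaining 2×2 (Up, Down vs C, R):
Let the row player play Up with probability p. Expected payoff against C: 8p + 5(1−p) = 3p + 5; against R: 5p + 7(1−p) = −2p + 7.
Setting these equal: 3p + 5 = −2p + 7 ⇒ 5p = 2 ⇒ p = 2/5, and the value is (3)·(2/5) + 5 = 31/5.
For the column player: with q = P(C), equating Up's and Down's payoffs gives 3q + 5 = −2q + 7 ⇒ q = 2/5.

31/5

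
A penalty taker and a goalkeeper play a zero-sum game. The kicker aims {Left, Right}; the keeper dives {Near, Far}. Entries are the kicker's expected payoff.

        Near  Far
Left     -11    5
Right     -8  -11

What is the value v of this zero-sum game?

-161/19

Row minima: Left → -11, Right → -11; maximin = -11.
Column maxima: Near → -8, Far → 5; minimax = -8.
-11 ≠ -8, so there is no saddle point; optimal play is mixed.
Let the kicker play Left with probability p. Expected payoff against Near: (-11)p + (-8)(1−p) = −3p − 8; against Far: 5p + (-11)(1−p) = 16p − 11.
Setting these equal: −3p − 8 = 16p − 11 ⇒ −19p = -3 ⇒ p = 3/19, and the value is (-3)·(3/19) − 8 = -161/19.
For the keeper: with q = P(Near), equating Left's and Right's payoffs gives −16q + 5 = 3q − 11 ⇒ q = 16/19.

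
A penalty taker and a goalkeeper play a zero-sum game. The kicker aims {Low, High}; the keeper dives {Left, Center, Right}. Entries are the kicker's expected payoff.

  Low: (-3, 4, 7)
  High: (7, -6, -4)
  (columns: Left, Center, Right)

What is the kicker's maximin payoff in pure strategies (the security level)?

Row minima: Low → -3, High → -6.
The best of these is -3.

-3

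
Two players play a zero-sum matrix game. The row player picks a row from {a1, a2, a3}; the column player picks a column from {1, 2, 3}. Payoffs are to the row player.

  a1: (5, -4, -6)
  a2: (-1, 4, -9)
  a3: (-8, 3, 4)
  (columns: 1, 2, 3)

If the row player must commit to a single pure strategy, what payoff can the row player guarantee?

-6

Row minima: a1 → -6, a2 → -9, a3 → -8.
The best of these is -6.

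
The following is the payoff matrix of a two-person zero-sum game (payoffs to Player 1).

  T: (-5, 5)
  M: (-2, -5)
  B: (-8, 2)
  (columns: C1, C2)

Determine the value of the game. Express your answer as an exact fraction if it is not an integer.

Row minima: T → -5, M → -5, B → -8; maximin = -5.
Column maxima: C1 → -2, C2 → 5; minimax = -2.
-5 ≠ -2, so there is no saddle point; optimal play is mixed.
B is strictly dominated by T, so Player 1 never plays it.
On the remaining 2×2 (T, M vs C1, C2):
Let Player 1 play T with probability p. Expected payoff against C1: (-5)p + (-2)(1−p) = −3p − 2; against C2: 5p + (-5)(1−p) = 10p − 5.
Setting these equal: −3p − 2 = 10p − 5 ⇒ −13p = -3 ⇒ p = 3/13, and the value is (-3)·(3/13) − 2 = -35/13.
For Player 2: with q = P(C1), equating T's and M's payoffs gives −10q + 5 = 3q − 5 ⇒ q = 10/13.

-35/13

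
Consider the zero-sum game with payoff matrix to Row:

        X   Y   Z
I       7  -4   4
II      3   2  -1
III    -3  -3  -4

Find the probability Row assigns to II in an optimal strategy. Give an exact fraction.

Row minima: I → -4, II → -1, III → -4; maximin = -1.
Column maxima: X → 7, Y → 2, Z → 4; minimax = 2.
-1 ≠ 2, so there is no saddle point; optimal play is mixed.
III is strictly dominated by II, so Row never plays it.
With III eliminated, X is strictly dominated by Y (it gives Row strictly more in every remaining row), so Column never plays it.
On the remaining 2×2 (I, II vs Y, Z):
Let Row play I with probability p. Expected payoff against Y: (-4)p + 2(1−p) = −6p + 2; against Z: 4p + (-1)(1−p) = 5p − 1.
Setting these equal: −6p + 2 = 5p − 1 ⇒ −11p = -3 ⇒ p = 3/11, and the value is (-6)·(3/11) + 2 = 4/11.
For Column: with q = P(Y), equating I's and II's payoffs gives −8q + 4 = 3q − 1 ⇒ q = 5/11.

8/11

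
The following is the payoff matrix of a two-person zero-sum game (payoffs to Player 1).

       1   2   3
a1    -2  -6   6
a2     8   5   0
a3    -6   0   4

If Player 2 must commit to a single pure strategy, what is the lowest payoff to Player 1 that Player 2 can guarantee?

Column maxima: 1 → 8, 2 → 5, 3 → 6.
The smallest of these is 5.

5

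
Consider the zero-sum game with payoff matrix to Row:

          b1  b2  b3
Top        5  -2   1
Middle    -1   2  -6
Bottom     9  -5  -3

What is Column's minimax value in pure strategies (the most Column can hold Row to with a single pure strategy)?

1

Column maxima: b1 → 9, b2 → 2, b3 → 1.
The smallest of these is 1.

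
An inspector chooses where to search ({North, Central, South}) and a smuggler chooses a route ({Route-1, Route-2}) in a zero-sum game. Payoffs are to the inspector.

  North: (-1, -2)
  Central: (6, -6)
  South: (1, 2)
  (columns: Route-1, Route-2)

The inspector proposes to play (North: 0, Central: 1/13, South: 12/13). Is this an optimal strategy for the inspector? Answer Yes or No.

Yes

Against Route-1 this mix gives (1/13)·6 + (12/13)·1 = 18/13.
Against Route-2 this mix gives (1/13)·(-6) + (12/13)·2 = 18/13.
All of the smuggler's active replies (Route-1, Route-2) yield 18/13, and no column does worse for the inspector. The mix makes the smuggler indifferent and guarantees 18/13, so it is optimal.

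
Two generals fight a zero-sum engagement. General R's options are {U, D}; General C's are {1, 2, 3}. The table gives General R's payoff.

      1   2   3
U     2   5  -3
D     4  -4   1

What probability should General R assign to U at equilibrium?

Row minima: U → -3, D → -4; maximin = -3.
Column maxima: 1 → 4, 2 → 5, 3 → 1; minimax = 1.
-3 ≠ 1, so there is no saddle point; optimal play is mixed.
1 is strictly dominated by 3 (it gives General R strictly more in every row), so General C never plays it.
On the remaining 2×2 (U, D vs 2, 3):
Let General R play U with probability p. Expected payoff against 2: 5p + (-4)(1−p) = 9p − 4; against 3: (-3)p + 1(1−p) = −4p + 1.
Setting these equal: 9p − 4 = −4p + 1 ⇒ 13p = 5 ⇒ p = 5/13, and the value is (9)·(5/13) − 4 = -7/13.
For General C: with q = P(2), equating U's and D's payoffs gives 8q − 3 = −5q + 1 ⇒ q = 4/13.

5/13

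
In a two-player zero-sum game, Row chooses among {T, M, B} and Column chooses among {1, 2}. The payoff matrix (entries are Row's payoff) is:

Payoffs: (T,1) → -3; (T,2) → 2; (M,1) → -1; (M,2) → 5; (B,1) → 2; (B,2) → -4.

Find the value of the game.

1/2

Row minima: T → -3, M → -1, B → -4; maximin = -1.
Column maxima: 1 → 2, 2 → 5; minimax = 2.
-1 ≠ 2, so there is no saddle point; optimal play is mixed.
T is strictly dominated by M, so Row never plays it.
On the remaining 2×2 (M, B vs 1, 2):
Let Row play M with probability p. Expected payoff against 1: (-1)p + 2(1−p) = −3p + 2; against 2: 5p + (-4)(1−p) = 9p − 4.
Setting these equal: −3p + 2 = 9p − 4 ⇒ −12p = -6 ⇒ p = 1/2, and the value is (-3)·(1/2) + 2 = 1/2.
For Column: with q = P(1), equating M's and B's payoffs gives −6q + 5 = 6q − 4 ⇒ q = 3/4.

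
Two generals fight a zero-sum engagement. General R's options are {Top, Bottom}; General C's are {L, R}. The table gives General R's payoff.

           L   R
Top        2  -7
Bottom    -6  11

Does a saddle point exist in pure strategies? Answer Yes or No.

No

Row minima: Top → -7, Bottom → -6; maximin = -6.
Column maxima: L → 2, R → 11; minimax = 2.
-6 ≠ 2, so no pure-strategy equilibrium exists.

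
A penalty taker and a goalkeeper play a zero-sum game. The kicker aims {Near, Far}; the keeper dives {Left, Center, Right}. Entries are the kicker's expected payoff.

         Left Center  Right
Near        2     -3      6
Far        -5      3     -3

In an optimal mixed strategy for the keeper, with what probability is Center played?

7/13

Row minima: Near → -3, Far → -5; maximin = -3.
Column maxima: Left → 2, Center → 3, Right → 6; minimax = 2.
-3 ≠ 2, so there is no saddle point; optimal play is mixed.
Right is strictly dominated by Left (it gives the kicker strictly more in every row), so the keeper never plays it.
On the remaining 2×2 (Near, Far vs Left, Center):
Let the kicker play Near with probability p. Expected payoff against Left: 2p + (-5)(1−p) = 7p − 5; against Center: (-3)p + 3(1−p) = −6p + 3.
Setting these equal: 7p − 5 = −6p + 3 ⇒ 13p = 8 ⇒ p = 8/13, and the value is (7)·(8/13) − 5 = -9/13.
For the keeper: with q = P(Left), equating Near's and Far's payoffs gives 5q − 3 = −8q + 3 ⇒ q = 6/13.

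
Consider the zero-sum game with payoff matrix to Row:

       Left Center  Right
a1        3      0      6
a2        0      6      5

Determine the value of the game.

2

Row minima: a1 → 0, a2 → 0; maximin = 0.
Column maxima: Left → 3, Center → 6, Right → 6; minimax = 3.
0 ≠ 3, so there is no saddle point; optimal play is mixed.
Right is strictly dominated by Left (it gives Row strictly more in every row), so Column never plays it.
On the remaining 2×2 (a1, a2 vs Left, Center):
Let Row play a1 with probability p. Expected payoff against Left: 3p + 0(1−p) = 3p; against Center: 0p + 6(1−p) = −6p + 6.
Setting these equal: 3p = −6p + 6 ⇒ 9p = 6 ⇒ p = 2/3, and the value is (3)·(2/3) = 2.
For Column: with q = P(Left), equating a1's and a2's payoffs gives 3q = −6q + 6 ⇒ q = 2/3.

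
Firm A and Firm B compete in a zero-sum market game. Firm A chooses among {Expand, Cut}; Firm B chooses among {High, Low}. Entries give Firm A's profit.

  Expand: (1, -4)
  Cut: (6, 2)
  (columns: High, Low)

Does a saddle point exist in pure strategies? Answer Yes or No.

Yes

Row minima: Expand → -4, Cut → 2; maximin = 2.
Column maxima: High → 6, Low → 2; minimax = 2.
maximin = minimax = 2, so a saddle point exists.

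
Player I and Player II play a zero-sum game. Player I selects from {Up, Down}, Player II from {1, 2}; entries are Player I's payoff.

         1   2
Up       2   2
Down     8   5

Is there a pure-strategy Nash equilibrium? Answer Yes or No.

Row minima: Up → 2, Down → 5; maximin = 5.
Column maxima: 1 → 8, 2 → 5; minimax = 5.
maximin = minimax = 5, so a saddle point exists.

Yes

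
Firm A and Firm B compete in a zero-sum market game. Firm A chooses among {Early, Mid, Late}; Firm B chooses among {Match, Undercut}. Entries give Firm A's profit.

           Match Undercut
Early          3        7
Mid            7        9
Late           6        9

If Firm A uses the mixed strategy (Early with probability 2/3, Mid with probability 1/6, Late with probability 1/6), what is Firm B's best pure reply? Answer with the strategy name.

If Firm B plays Match, Firm A's expected payoff is (2/3)·3 + (1/6)·7 + (1/6)·6 = 25/6.
If Firm B plays Undercut, Firm A's expected payoff is (2/3)·7 + (1/6)·9 + (1/6)·9 = 23/3.
Firm B minimizes Firm A's payoff; the smallest is 25/6, so the best response is Match.

Match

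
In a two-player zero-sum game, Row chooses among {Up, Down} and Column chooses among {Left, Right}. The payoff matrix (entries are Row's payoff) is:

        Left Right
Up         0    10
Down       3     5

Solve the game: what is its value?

Row minima: Up → 0, Down → 3; maximin = 3.
Column maxima: Left → 3, Right → 10; minimax = 3.
Since maximin = minimax = 3, there is a saddle point and the value is 3.

3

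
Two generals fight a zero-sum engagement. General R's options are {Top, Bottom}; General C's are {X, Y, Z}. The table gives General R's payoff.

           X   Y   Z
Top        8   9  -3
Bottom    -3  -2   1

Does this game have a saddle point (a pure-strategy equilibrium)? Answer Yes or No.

No

Row minima: Top → -3, Bottom → -3; maximin = -3.
Column maxima: X → 8, Y → 9, Z → 1; minimax = 1.
-3 ≠ 1, so no pure-strategy equilibrium exists.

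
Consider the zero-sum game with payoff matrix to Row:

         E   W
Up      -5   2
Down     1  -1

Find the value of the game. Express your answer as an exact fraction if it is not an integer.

Row minima: Up → -5, Down → -1; maximin = -1.
Column maxima: E → 1, W → 2; minimax = 1.
-1 ≠ 1, so there is no saddle point; optimal play is mixed.
Let Row play Up with probability p. Expected payoff against E: (-5)p + 1(1−p) = −6p + 1; against W: 2p + (-1)(1−p) = 3p − 1.
Setting these equal: −6p + 1 = 3p − 1 ⇒ −9p = -2 ⇒ p = 2/9, and the value is (-6)·(2/9) + 1 = -1/3.
For Column: with q = P(E), equating Up's and Down's payoffs gives −7q + 2 = 2q − 1 ⇒ q = 1/3.

-1/3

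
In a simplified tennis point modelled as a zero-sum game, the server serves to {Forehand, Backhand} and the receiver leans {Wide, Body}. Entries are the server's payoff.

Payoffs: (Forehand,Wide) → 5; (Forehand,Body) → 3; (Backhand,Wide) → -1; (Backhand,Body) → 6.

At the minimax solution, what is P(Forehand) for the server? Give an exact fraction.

7/9

Row minima: Forehand → 3, Backhand → -1; maximin = 3.
Column maxima: Wide → 5, Body → 6; minimax = 5.
3 ≠ 5, so there is no saddle point; optimal play is mixed.
Let the server play Forehand with probability p. Expected payoff against Wide: 5p + (-1)(1−p) = 6p − 1; against Body: 3p + 6(1−p) = −3p + 6.
Setting these equal: 6p − 1 = −3p + 6 ⇒ 9p = 7 ⇒ p = 7/9, and the value is (6)·(7/9) − 1 = 11/3.
For the receiver: with q = P(Wide), equating Forehand's and Backhand's payoffs gives 2q + 3 = −7q + 6 ⇒ q = 1/3.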